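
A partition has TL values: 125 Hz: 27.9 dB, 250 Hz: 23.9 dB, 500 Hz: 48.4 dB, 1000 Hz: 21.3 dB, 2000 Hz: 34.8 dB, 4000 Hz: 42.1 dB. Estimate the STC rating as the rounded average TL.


Given TL values at each frequency:
  125 Hz: 27.9 dB
  250 Hz: 23.9 dB
  500 Hz: 48.4 dB
  1000 Hz: 21.3 dB
  2000 Hz: 34.8 dB
  4000 Hz: 42.1 dB
Formula: STC ~ round(average of TL values)
Sum = 27.9 + 23.9 + 48.4 + 21.3 + 34.8 + 42.1 = 198.4
Average = 198.4 / 6 = 33.07
Rounded: 33

33


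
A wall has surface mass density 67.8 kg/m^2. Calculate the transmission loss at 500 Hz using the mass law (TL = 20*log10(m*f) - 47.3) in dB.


Given values:
  m = 67.8 kg/m^2, f = 500 Hz
Formula: TL = 20 * log10(m * f) - 47.3
Compute m * f = 67.8 * 500 = 33900.0
Compute log10(33900.0) = 4.5302
Compute 20 * 4.5302 = 90.604
TL = 90.604 - 47.3 = 43.3

43.3 dB


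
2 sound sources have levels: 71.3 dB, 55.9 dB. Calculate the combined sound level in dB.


Formula: L_total = 10 * log10( sum(10^(Li/10)) )
  Source 1: 10^(71.3/10) = 13489628.8259
  Source 2: 10^(55.9/10) = 389045.145
Sum of linear values = 13878673.9709
L_total = 10 * log10(13878673.9709) = 71.42

71.42 dB


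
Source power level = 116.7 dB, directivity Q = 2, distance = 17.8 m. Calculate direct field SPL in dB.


Given values:
  Lw = 116.7 dB, Q = 2, r = 17.8 m
Formula: SPL = Lw + 10 * log10(Q / (4 * pi * r^2))
Compute 4 * pi * r^2 = 4 * pi * 17.8^2 = 3981.5289
Compute Q / denom = 2 / 3981.5289 = 0.00050232
Compute 10 * log10(0.00050232) = -32.9902
SPL = 116.7 + (-32.9902) = 83.71

83.71 dB


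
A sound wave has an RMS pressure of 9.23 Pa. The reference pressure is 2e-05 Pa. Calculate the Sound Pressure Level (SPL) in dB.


Given values:
  p = 9.23 Pa
  p_ref = 2e-05 Pa
Formula: SPL = 20 * log10(p / p_ref)
Compute ratio: p / p_ref = 9.23 / 2e-05 = 461500
Compute log10: log10(461500) = 5.664172
Multiply: SPL = 20 * 5.664172 = 113.28

113.28 dB


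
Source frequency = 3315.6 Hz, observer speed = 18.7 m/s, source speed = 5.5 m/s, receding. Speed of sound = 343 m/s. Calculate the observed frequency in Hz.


Given values:
  f_s = 3315.6 Hz, v_o = 18.7 m/s, v_s = 5.5 m/s
  Direction: receding
Formula: f_o = f_s * (c - v_o) / (c + v_s)
Numerator: c - v_o = 343 - 18.7 = 324.3
Denominator: c + v_s = 343 + 5.5 = 348.5
f_o = 3315.6 * 324.3 / 348.5 = 3085.36

3085.36 Hz


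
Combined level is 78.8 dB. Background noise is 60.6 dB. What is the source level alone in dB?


Given values:
  L_total = 78.8 dB, L_bg = 60.6 dB
Formula: L_source = 10 * log10(10^(L_total/10) - 10^(L_bg/10))
Convert to linear:
  10^(78.8/10) = 75857757.5029
  10^(60.6/10) = 1148153.6215
Difference: 75857757.5029 - 1148153.6215 = 74709603.8814
L_source = 10 * log10(74709603.8814) = 78.73

78.73 dB


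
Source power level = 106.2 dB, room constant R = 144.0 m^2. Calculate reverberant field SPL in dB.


Given values:
  Lw = 106.2 dB, R = 144.0 m^2
Formula: SPL = Lw + 10 * log10(4 / R)
Compute 4 / R = 4 / 144.0 = 0.027778
Compute 10 * log10(0.027778) = -15.563
SPL = 106.2 + (-15.563) = 90.64

90.64 dB


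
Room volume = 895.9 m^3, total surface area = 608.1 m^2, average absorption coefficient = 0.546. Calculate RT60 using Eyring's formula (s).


Given values:
  V = 895.9 m^3, S = 608.1 m^2, alpha = 0.546
Formula: RT60 = 0.161 * V / (-S * ln(1 - alpha))
Compute ln(1 - 0.546) = ln(0.454) = -0.789658
Denominator: -608.1 * -0.789658 = 480.191
Numerator: 0.161 * 895.9 = 144.2399
RT60 = 144.2399 / 480.191 = 0.3

0.3 s


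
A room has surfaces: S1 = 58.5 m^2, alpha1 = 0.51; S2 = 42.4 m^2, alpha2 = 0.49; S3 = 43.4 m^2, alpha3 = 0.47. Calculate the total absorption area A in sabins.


Given surfaces:
  Surface 1: 58.5 * 0.51 = 29.835
  Surface 2: 42.4 * 0.49 = 20.776
  Surface 3: 43.4 * 0.47 = 20.398
Formula: A = sum(Si * alpha_i)
A = 29.835 + 20.776 + 20.398
A = 71.01

71.01 sabins


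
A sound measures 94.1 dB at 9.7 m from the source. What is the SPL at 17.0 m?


Given values:
  SPL1 = 94.1 dB, r1 = 9.7 m, r2 = 17.0 m
Formula: SPL2 = SPL1 - 20 * log10(r2 / r1)
Compute ratio: r2 / r1 = 17.0 / 9.7 = 1.7526
Compute log10: log10(1.7526) = 0.243683
Compute drop: 20 * 0.243683 = 4.8737
SPL2 = 94.1 - 4.8737 = 89.23

89.23 dB


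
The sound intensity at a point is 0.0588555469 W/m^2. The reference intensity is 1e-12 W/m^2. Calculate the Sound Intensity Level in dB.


Given values:
  I = 0.0588555469 W/m^2
  I_ref = 1e-12 W/m^2
Formula: SIL = 10 * log10(I / I_ref)
Compute ratio: I / I_ref = 58855546900
Compute log10: log10(58855546900) = 10.769787
Multiply: SIL = 10 * 10.769787 = 107.7

107.7 dB


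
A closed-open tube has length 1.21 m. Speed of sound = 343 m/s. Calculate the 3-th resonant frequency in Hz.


Given values:
  Tube type: closed-open, L = 1.21 m, c = 343 m/s, n = 3
Formula: f_n = (2n - 1) * c / (4 * L)
Compute 2n - 1 = 2*3 - 1 = 5
Compute 4 * L = 4 * 1.21 = 4.84
f = 5 * 343 / 4.84
f = 354.34

354.34 Hz


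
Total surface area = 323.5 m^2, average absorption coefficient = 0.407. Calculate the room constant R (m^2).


Given values:
  S = 323.5 m^2, alpha = 0.407
Formula: R = S * alpha / (1 - alpha)
Numerator: 323.5 * 0.407 = 131.6645
Denominator: 1 - 0.407 = 0.593
R = 131.6645 / 0.593 = 222.03

222.03 m^2


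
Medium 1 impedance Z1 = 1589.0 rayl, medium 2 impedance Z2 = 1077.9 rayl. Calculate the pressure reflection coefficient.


Given values:
  Z1 = 1589.0 rayl, Z2 = 1077.9 rayl
Formula: R = (Z2 - Z1) / (Z2 + Z1)
Numerator: Z2 - Z1 = 1077.9 - 1589.0 = -511.1
Denominator: Z2 + Z1 = 1077.9 + 1589.0 = 2666.9
R = -511.1 / 2666.9 = -0.1916

-0.1916


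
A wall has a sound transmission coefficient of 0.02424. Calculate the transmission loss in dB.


Given values:
  tau = 0.02424
Formula: TL = 10 * log10(1 / tau)
Compute 1 / tau = 1 / 0.02424 = 41.2541
Compute log10(41.2541) = 1.615467
TL = 10 * 1.615467 = 16.15

16.15 dB


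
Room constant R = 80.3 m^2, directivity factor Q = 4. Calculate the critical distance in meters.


Given values:
  R = 80.3 m^2, Q = 4
Formula: d_c = 0.141 * sqrt(Q * R)
Compute Q * R = 4 * 80.3 = 321.2
Compute sqrt(321.2) = 17.9221
d_c = 0.141 * 17.9221 = 2.527

2.527 m


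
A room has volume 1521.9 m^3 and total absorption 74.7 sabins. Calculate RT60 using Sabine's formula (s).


Given values:
  V = 1521.9 m^3
  A = 74.7 sabins
Formula: RT60 = 0.161 * V / A
Numerator: 0.161 * 1521.9 = 245.0259
RT60 = 245.0259 / 74.7 = 3.28

3.28 s


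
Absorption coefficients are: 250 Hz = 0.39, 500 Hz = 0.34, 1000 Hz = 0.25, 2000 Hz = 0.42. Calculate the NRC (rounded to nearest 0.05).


Given values:
  a_250 = 0.39, a_500 = 0.34
  a_1000 = 0.25, a_2000 = 0.42
Formula: NRC = (a250 + a500 + a1000 + a2000) / 4
Sum = 0.39 + 0.34 + 0.25 + 0.42 = 1.4
NRC = 1.4 / 4 = 0.35
Rounded to nearest 0.05: 0.35

0.35


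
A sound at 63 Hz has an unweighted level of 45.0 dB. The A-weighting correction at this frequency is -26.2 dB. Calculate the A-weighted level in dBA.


Given values:
  SPL = 45.0 dB
  A-weighting at 63 Hz = -26.2 dB
Formula: L_A = SPL + A_weight
L_A = 45.0 + (-26.2)
L_A = 18.8

18.8 dBA


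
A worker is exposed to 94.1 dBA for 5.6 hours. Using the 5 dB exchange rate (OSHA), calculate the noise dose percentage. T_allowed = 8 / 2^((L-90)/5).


Given values:
  L = 94.1 dBA, T = 5.6 hours
Formula: T_allowed = 8 / 2^((L - 90) / 5)
Compute exponent: (94.1 - 90) / 5 = 0.82
Compute 2^(0.82) = 1.765406
T_allowed = 8 / 1.765406 = 4.531536 hours
Dose = (T / T_allowed) * 100
Dose = (5.6 / 4.531536) * 100 = 123.58

123.58 %


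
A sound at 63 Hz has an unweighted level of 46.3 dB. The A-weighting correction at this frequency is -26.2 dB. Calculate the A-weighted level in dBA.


Given values:
  SPL = 46.3 dB
  A-weighting at 63 Hz = -26.2 dB
Formula: L_A = SPL + A_weight
L_A = 46.3 + (-26.2)
L_A = 20.1

20.1 dBA


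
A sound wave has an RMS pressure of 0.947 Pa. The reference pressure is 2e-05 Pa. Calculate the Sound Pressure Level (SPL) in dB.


Given values:
  p = 0.947 Pa
  p_ref = 2e-05 Pa
Formula: SPL = 20 * log10(p / p_ref)
Compute ratio: p / p_ref = 0.947 / 2e-05 = 47350
Compute log10: log10(47350) = 4.67532
Multiply: SPL = 20 * 4.67532 = 93.51

93.51 dB


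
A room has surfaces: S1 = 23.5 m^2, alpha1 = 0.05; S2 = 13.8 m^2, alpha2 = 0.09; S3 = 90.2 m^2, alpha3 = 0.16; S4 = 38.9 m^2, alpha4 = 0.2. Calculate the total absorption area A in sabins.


Given surfaces:
  Surface 1: 23.5 * 0.05 = 1.175
  Surface 2: 13.8 * 0.09 = 1.242
  Surface 3: 90.2 * 0.16 = 14.432
  Surface 4: 38.9 * 0.2 = 7.78
Formula: A = sum(Si * alpha_i)
A = 1.175 + 1.242 + 14.432 + 7.78
A = 24.63

24.63 sabins


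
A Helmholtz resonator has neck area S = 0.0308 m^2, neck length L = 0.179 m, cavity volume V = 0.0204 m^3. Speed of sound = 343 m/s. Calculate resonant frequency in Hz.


Given values:
  S = 0.0308 m^2, L = 0.179 m, V = 0.0204 m^3, c = 343 m/s
Formula: f = (c / (2*pi)) * sqrt(S / (V * L))
Compute V * L = 0.0204 * 0.179 = 0.0036516
Compute S / (V * L) = 0.0308 / 0.0036516 = 8.4347
Compute sqrt(8.4347) = 2.904255
Compute c / (2*pi) = 343 / 6.283185 = 54.590148
f = 54.590148 * 2.904255 = 158.54

158.54 Hz


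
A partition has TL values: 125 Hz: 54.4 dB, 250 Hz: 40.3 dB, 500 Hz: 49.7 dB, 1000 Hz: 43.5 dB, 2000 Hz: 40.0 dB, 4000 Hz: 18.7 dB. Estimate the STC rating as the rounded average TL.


Given TL values at each frequency:
  125 Hz: 54.4 dB
  250 Hz: 40.3 dB
  500 Hz: 49.7 dB
  1000 Hz: 43.5 dB
  2000 Hz: 40.0 dB
  4000 Hz: 18.7 dB
Formula: STC ~ round(average of TL values)
Sum = 54.4 + 40.3 + 49.7 + 43.5 + 40.0 + 18.7 = 246.6
Average = 246.6 / 6 = 41.1
Rounded: 41

41


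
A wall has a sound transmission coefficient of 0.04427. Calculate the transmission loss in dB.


Given values:
  tau = 0.04427
Formula: TL = 10 * log10(1 / tau)
Compute 1 / tau = 1 / 0.04427 = 22.5887
Compute log10(22.5887) = 1.353891
TL = 10 * 1.353891 = 13.54

13.54 dB


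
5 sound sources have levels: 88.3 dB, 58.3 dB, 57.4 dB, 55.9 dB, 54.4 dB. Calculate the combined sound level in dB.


Formula: L_total = 10 * log10( sum(10^(Li/10)) )
  Source 1: 10^(88.3/10) = 676082975.392
  Source 2: 10^(58.3/10) = 676082.9754
  Source 3: 10^(57.4/10) = 549540.8739
  Source 4: 10^(55.9/10) = 389045.145
  Source 5: 10^(54.4/10) = 275422.8703
Sum of linear values = 677973067.2566
L_total = 10 * log10(677973067.2566) = 88.31

88.31 dB


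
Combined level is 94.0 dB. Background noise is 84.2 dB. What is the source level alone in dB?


Given values:
  L_total = 94.0 dB, L_bg = 84.2 dB
Formula: L_source = 10 * log10(10^(L_total/10) - 10^(L_bg/10))
Convert to linear:
  10^(94.0/10) = 2511886431.5096
  10^(84.2/10) = 263026799.1895
Difference: 2511886431.5096 - 263026799.1895 = 2248859632.3201
L_source = 10 * log10(2248859632.3201) = 93.52

93.52 dB


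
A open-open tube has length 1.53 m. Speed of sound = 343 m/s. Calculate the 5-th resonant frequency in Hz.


Given values:
  Tube type: open-open, L = 1.53 m, c = 343 m/s, n = 5
Formula: f_n = n * c / (2 * L)
Compute 2 * L = 2 * 1.53 = 3.06
f = 5 * 343 / 3.06
f = 560.46

560.46 Hz


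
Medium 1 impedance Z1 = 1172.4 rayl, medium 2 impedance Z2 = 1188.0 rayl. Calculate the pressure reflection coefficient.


Given values:
  Z1 = 1172.4 rayl, Z2 = 1188.0 rayl
Formula: R = (Z2 - Z1) / (Z2 + Z1)
Numerator: Z2 - Z1 = 1188.0 - 1172.4 = 15.6
Denominator: Z2 + Z1 = 1188.0 + 1172.4 = 2360.4
R = 15.6 / 2360.4 = 0.0066

0.0066


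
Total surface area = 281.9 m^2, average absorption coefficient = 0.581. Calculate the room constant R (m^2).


Given values:
  S = 281.9 m^2, alpha = 0.581
Formula: R = S * alpha / (1 - alpha)
Numerator: 281.9 * 0.581 = 163.7839
Denominator: 1 - 0.581 = 0.419
R = 163.7839 / 0.419 = 390.89

390.89 m^2


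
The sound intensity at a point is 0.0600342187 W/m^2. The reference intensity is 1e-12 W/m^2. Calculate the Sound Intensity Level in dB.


Given values:
  I = 0.0600342187 W/m^2
  I_ref = 1e-12 W/m^2
Formula: SIL = 10 * log10(I / I_ref)
Compute ratio: I / I_ref = 60034218700
Compute log10: log10(60034218700) = 10.778399
Multiply: SIL = 10 * 10.778399 = 107.78

107.78 dB


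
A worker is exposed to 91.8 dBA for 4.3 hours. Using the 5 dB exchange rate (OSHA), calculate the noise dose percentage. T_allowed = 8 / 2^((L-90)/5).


Given values:
  L = 91.8 dBA, T = 4.3 hours
Formula: T_allowed = 8 / 2^((L - 90) / 5)
Compute exponent: (91.8 - 90) / 5 = 0.36
Compute 2^(0.36) = 1.283426
T_allowed = 8 / 1.283426 = 6.233316 hours
Dose = (T / T_allowed) * 100
Dose = (4.3 / 6.233316) * 100 = 68.98

68.98 %


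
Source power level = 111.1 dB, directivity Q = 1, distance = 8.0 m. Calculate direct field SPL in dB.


Given values:
  Lw = 111.1 dB, Q = 1, r = 8.0 m
Formula: SPL = Lw + 10 * log10(Q / (4 * pi * r^2))
Compute 4 * pi * r^2 = 4 * pi * 8.0^2 = 804.2477
Compute Q / denom = 1 / 804.2477 = 0.0012434
Compute 10 * log10(0.0012434) = -29.0539
SPL = 111.1 + (-29.0539) = 82.05

82.05 dB


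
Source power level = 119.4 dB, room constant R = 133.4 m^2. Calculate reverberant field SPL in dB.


Given values:
  Lw = 119.4 dB, R = 133.4 m^2
Formula: SPL = Lw + 10 * log10(4 / R)
Compute 4 / R = 4 / 133.4 = 0.029985
Compute 10 * log10(0.029985) = -15.231
SPL = 119.4 + (-15.231) = 104.17

104.17 dB


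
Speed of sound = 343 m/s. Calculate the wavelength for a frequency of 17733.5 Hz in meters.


Given values:
  c = 343 m/s, f = 17733.5 Hz
Formula: lambda = c / f
lambda = 343 / 17733.5
lambda = 0.0193

0.0193 m


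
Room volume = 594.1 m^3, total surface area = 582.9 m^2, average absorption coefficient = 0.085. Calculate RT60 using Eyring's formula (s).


Given values:
  V = 594.1 m^3, S = 582.9 m^2, alpha = 0.085
Formula: RT60 = 0.161 * V / (-S * ln(1 - alpha))
Compute ln(1 - 0.085) = ln(0.915) = -0.088831
Denominator: -582.9 * -0.088831 = 51.7796
Numerator: 0.161 * 594.1 = 95.6501
RT60 = 95.6501 / 51.7796 = 1.847

1.847 s


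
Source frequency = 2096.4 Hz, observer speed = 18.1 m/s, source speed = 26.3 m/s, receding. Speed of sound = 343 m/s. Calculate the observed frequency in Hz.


Given values:
  f_s = 2096.4 Hz, v_o = 18.1 m/s, v_s = 26.3 m/s
  Direction: receding
Formula: f_o = f_s * (c - v_o) / (c + v_s)
Numerator: c - v_o = 343 - 18.1 = 324.9
Denominator: c + v_s = 343 + 26.3 = 369.3
f_o = 2096.4 * 324.9 / 369.3 = 1844.36

1844.36 Hz


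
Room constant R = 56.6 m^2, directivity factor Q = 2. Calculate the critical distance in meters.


Given values:
  R = 56.6 m^2, Q = 2
Formula: d_c = 0.141 * sqrt(Q * R)
Compute Q * R = 2 * 56.6 = 113.2
Compute sqrt(113.2) = 10.6395
d_c = 0.141 * 10.6395 = 1.5

1.5 m


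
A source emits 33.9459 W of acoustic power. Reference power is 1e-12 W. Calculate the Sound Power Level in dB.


Given values:
  W = 33.9459 W
  W_ref = 1e-12 W
Formula: SWL = 10 * log10(W / W_ref)
Compute ratio: W / W_ref = 33945900000000
Compute log10: log10(33945900000000) = 13.530787
Multiply: SWL = 10 * 13.530787 = 135.31

135.31 dB


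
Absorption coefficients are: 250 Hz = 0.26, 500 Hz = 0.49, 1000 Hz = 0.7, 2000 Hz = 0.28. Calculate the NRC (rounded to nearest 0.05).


Given values:
  a_250 = 0.26, a_500 = 0.49
  a_1000 = 0.7, a_2000 = 0.28
Formula: NRC = (a250 + a500 + a1000 + a2000) / 4
Sum = 0.26 + 0.49 + 0.7 + 0.28 = 1.73
NRC = 1.73 / 4 = 0.4325
Rounded to nearest 0.05: 0.45

0.45


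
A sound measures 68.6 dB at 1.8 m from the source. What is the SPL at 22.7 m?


Given values:
  SPL1 = 68.6 dB, r1 = 1.8 m, r2 = 22.7 m
Formula: SPL2 = SPL1 - 20 * log10(r2 / r1)
Compute ratio: r2 / r1 = 22.7 / 1.8 = 12.6111
Compute log10: log10(12.6111) = 1.100753
Compute drop: 20 * 1.100753 = 22.0151
SPL2 = 68.6 - 22.0151 = 46.58

46.58 dB


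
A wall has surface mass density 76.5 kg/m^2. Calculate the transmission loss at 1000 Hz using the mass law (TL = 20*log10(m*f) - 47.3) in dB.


Given values:
  m = 76.5 kg/m^2, f = 1000 Hz
Formula: TL = 20 * log10(m * f) - 47.3
Compute m * f = 76.5 * 1000 = 76500.0
Compute log10(76500.0) = 4.883661
Compute 20 * 4.883661 = 97.6732
TL = 97.6732 - 47.3 = 50.37

50.37 dB


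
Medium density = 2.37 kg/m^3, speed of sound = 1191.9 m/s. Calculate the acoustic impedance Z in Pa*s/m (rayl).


Given values:
  rho = 2.37 kg/m^3
  c = 1191.9 m/s
Formula: Z = rho * c
Z = 2.37 * 1191.9
Z = 2824.8

2824.8 rayl


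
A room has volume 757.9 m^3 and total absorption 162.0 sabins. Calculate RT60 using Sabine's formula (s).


Given values:
  V = 757.9 m^3
  A = 162.0 sabins
Formula: RT60 = 0.161 * V / A
Numerator: 0.161 * 757.9 = 122.0219
RT60 = 122.0219 / 162.0 = 0.753

0.753 s


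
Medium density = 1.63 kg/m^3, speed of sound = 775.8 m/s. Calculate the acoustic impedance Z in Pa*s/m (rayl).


Given values:
  rho = 1.63 kg/m^3
  c = 775.8 m/s
Formula: Z = rho * c
Z = 1.63 * 775.8
Z = 1264.55

1264.55 rayl


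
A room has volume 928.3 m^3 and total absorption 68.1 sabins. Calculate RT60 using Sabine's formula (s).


Given values:
  V = 928.3 m^3
  A = 68.1 sabins
Formula: RT60 = 0.161 * V / A
Numerator: 0.161 * 928.3 = 149.4563
RT60 = 149.4563 / 68.1 = 2.195

2.195 s


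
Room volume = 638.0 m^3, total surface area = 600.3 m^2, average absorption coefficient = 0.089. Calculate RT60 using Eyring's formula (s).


Given values:
  V = 638.0 m^3, S = 600.3 m^2, alpha = 0.089
Formula: RT60 = 0.161 * V / (-S * ln(1 - alpha))
Compute ln(1 - 0.089) = ln(0.911) = -0.093212
Denominator: -600.3 * -0.093212 = 55.9552
Numerator: 0.161 * 638.0 = 102.718
RT60 = 102.718 / 55.9552 = 1.836

1.836 s


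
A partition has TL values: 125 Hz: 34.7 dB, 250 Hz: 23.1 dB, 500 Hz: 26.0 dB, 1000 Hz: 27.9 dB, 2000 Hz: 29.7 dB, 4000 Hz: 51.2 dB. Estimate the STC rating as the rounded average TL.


Given TL values at each frequency:
  125 Hz: 34.7 dB
  250 Hz: 23.1 dB
  500 Hz: 26.0 dB
  1000 Hz: 27.9 dB
  2000 Hz: 29.7 dB
  4000 Hz: 51.2 dB
Formula: STC ~ round(average of TL values)
Sum = 34.7 + 23.1 + 26.0 + 27.9 + 29.7 + 51.2 = 192.6
Average = 192.6 / 6 = 32.1
Rounded: 32

32


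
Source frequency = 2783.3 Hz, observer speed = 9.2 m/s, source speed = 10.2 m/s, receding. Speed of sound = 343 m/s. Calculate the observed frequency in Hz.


Given values:
  f_s = 2783.3 Hz, v_o = 9.2 m/s, v_s = 10.2 m/s
  Direction: receding
Formula: f_o = f_s * (c - v_o) / (c + v_s)
Numerator: c - v_o = 343 - 9.2 = 333.8
Denominator: c + v_s = 343 + 10.2 = 353.2
f_o = 2783.3 * 333.8 / 353.2 = 2630.42

2630.42 Hz


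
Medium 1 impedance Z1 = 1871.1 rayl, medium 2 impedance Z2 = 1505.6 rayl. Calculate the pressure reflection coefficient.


Given values:
  Z1 = 1871.1 rayl, Z2 = 1505.6 rayl
Formula: R = (Z2 - Z1) / (Z2 + Z1)
Numerator: Z2 - Z1 = 1505.6 - 1871.1 = -365.5
Denominator: Z2 + Z1 = 1505.6 + 1871.1 = 3376.7
R = -365.5 / 3376.7 = -0.1082

-0.1082


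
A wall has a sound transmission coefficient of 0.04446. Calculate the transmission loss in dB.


Given values:
  tau = 0.04446
Formula: TL = 10 * log10(1 / tau)
Compute 1 / tau = 1 / 0.04446 = 22.4921
Compute log10(22.4921) = 1.35203
TL = 10 * 1.35203 = 13.52

13.52 dB


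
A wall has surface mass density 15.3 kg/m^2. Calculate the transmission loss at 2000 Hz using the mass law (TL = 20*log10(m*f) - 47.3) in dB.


Given values:
  m = 15.3 kg/m^2, f = 2000 Hz
Formula: TL = 20 * log10(m * f) - 47.3
Compute m * f = 15.3 * 2000 = 30600.0
Compute log10(30600.0) = 4.485721
Compute 20 * 4.485721 = 89.7144
TL = 89.7144 - 47.3 = 42.41

42.41 dB


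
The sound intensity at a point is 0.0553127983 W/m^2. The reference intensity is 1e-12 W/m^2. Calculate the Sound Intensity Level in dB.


Given values:
  I = 0.0553127983 W/m^2
  I_ref = 1e-12 W/m^2
Formula: SIL = 10 * log10(I / I_ref)
Compute ratio: I / I_ref = 55312798300
Compute log10: log10(55312798300) = 10.742826
Multiply: SIL = 10 * 10.742826 = 107.43

107.43 dB


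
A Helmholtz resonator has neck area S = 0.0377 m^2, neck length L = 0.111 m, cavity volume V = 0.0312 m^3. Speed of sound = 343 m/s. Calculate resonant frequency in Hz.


Given values:
  S = 0.0377 m^2, L = 0.111 m, V = 0.0312 m^3, c = 343 m/s
Formula: f = (c / (2*pi)) * sqrt(S / (V * L))
Compute V * L = 0.0312 * 0.111 = 0.0034632
Compute S / (V * L) = 0.0377 / 0.0034632 = 10.8859
Compute sqrt(10.8859) = 3.299379
Compute c / (2*pi) = 343 / 6.283185 = 54.590148
f = 54.590148 * 3.299379 = 180.11

180.11 Hz


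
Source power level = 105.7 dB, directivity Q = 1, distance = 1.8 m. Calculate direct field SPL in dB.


Given values:
  Lw = 105.7 dB, Q = 1, r = 1.8 m
Formula: SPL = Lw + 10 * log10(Q / (4 * pi * r^2))
Compute 4 * pi * r^2 = 4 * pi * 1.8^2 = 40.715
Compute Q / denom = 1 / 40.715 = 0.02456097
Compute 10 * log10(0.02456097) = -16.0975
SPL = 105.7 + (-16.0975) = 89.6

89.6 dB


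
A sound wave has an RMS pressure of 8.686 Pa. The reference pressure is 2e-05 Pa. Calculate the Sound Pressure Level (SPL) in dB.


Given values:
  p = 8.686 Pa
  p_ref = 2e-05 Pa
Formula: SPL = 20 * log10(p / p_ref)
Compute ratio: p / p_ref = 8.686 / 2e-05 = 434300
Compute log10: log10(434300) = 5.63779
Multiply: SPL = 20 * 5.63779 = 112.76

112.76 dB


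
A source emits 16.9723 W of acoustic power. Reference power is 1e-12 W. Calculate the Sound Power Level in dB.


Given values:
  W = 16.9723 W
  W_ref = 1e-12 W
Formula: SWL = 10 * log10(W / W_ref)
Compute ratio: W / W_ref = 16972300000000
Compute log10: log10(16972300000000) = 13.229741
Multiply: SWL = 10 * 13.229741 = 132.3

132.3 dB


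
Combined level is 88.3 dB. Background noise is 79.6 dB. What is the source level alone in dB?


Given values:
  L_total = 88.3 dB, L_bg = 79.6 dB
Formula: L_source = 10 * log10(10^(L_total/10) - 10^(L_bg/10))
Convert to linear:
  10^(88.3/10) = 676082975.392
  10^(79.6/10) = 91201083.9356
Difference: 676082975.392 - 91201083.9356 = 584881891.4564
L_source = 10 * log10(584881891.4564) = 87.67

87.67 dB


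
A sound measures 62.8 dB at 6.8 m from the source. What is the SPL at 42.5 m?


Given values:
  SPL1 = 62.8 dB, r1 = 6.8 m, r2 = 42.5 m
Formula: SPL2 = SPL1 - 20 * log10(r2 / r1)
Compute ratio: r2 / r1 = 42.5 / 6.8 = 6.25
Compute log10: log10(6.25) = 0.79588
Compute drop: 20 * 0.79588 = 15.9176
SPL2 = 62.8 - 15.9176 = 46.88

46.88 dB


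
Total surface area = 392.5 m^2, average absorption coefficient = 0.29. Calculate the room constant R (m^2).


Given values:
  S = 392.5 m^2, alpha = 0.29
Formula: R = S * alpha / (1 - alpha)
Numerator: 392.5 * 0.29 = 113.825
Denominator: 1 - 0.29 = 0.71
R = 113.825 / 0.71 = 160.32

160.32 m^2


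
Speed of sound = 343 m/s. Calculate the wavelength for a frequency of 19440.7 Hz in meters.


Given values:
  c = 343 m/s, f = 19440.7 Hz
Formula: lambda = c / f
lambda = 343 / 19440.7
lambda = 0.0176

0.0176 m


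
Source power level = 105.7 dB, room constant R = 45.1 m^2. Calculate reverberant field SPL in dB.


Given values:
  Lw = 105.7 dB, R = 45.1 m^2
Formula: SPL = Lw + 10 * log10(4 / R)
Compute 4 / R = 4 / 45.1 = 0.088692
Compute 10 * log10(0.088692) = -10.5212
SPL = 105.7 + (-10.5212) = 95.18

95.18 dB


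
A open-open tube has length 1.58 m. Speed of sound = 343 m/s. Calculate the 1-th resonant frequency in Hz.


Given values:
  Tube type: open-open, L = 1.58 m, c = 343 m/s, n = 1
Formula: f_n = n * c / (2 * L)
Compute 2 * L = 2 * 1.58 = 3.16
f = 1 * 343 / 3.16
f = 108.54

108.54 Hz


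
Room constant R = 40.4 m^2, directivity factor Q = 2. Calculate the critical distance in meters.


Given values:
  R = 40.4 m^2, Q = 2
Formula: d_c = 0.141 * sqrt(Q * R)
Compute Q * R = 2 * 40.4 = 80.8
Compute sqrt(80.8) = 8.9889
d_c = 0.141 * 8.9889 = 1.267

1.267 m


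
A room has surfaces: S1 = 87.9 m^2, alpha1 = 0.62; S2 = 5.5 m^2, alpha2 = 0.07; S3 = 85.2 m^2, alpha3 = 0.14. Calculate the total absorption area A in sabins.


Given surfaces:
  Surface 1: 87.9 * 0.62 = 54.498
  Surface 2: 5.5 * 0.07 = 0.385
  Surface 3: 85.2 * 0.14 = 11.928
Formula: A = sum(Si * alpha_i)
A = 54.498 + 0.385 + 11.928
A = 66.81

66.81 sabins


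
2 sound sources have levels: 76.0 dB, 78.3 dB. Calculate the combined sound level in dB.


Formula: L_total = 10 * log10( sum(10^(Li/10)) )
  Source 1: 10^(76.0/10) = 39810717.0553
  Source 2: 10^(78.3/10) = 67608297.5392
Sum of linear values = 107419014.5945
L_total = 10 * log10(107419014.5945) = 80.31

80.31 dB


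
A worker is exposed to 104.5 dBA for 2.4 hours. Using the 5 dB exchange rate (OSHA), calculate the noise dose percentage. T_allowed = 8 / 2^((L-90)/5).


Given values:
  L = 104.5 dBA, T = 2.4 hours
Formula: T_allowed = 8 / 2^((L - 90) / 5)
Compute exponent: (104.5 - 90) / 5 = 2.9
Compute 2^(2.9) = 7.464264
T_allowed = 8 / 7.464264 = 1.071773 hours
Dose = (T / T_allowed) * 100
Dose = (2.4 / 1.071773) * 100 = 223.93

223.93 %


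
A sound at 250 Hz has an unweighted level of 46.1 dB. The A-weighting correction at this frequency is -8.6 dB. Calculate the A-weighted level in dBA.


Given values:
  SPL = 46.1 dB
  A-weighting at 250 Hz = -8.6 dB
Formula: L_A = SPL + A_weight
L_A = 46.1 + (-8.6)
L_A = 37.5

37.5 dBA


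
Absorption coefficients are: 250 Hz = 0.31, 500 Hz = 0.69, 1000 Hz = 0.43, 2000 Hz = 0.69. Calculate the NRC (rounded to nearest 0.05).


Given values:
  a_250 = 0.31, a_500 = 0.69
  a_1000 = 0.43, a_2000 = 0.69
Formula: NRC = (a250 + a500 + a1000 + a2000) / 4
Sum = 0.31 + 0.69 + 0.43 + 0.69 = 2.12
NRC = 2.12 / 4 = 0.53
Rounded to nearest 0.05: 0.55

0.55


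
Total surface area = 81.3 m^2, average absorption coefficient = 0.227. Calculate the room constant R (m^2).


Given values:
  S = 81.3 m^2, alpha = 0.227
Formula: R = S * alpha / (1 - alpha)
Numerator: 81.3 * 0.227 = 18.4551
Denominator: 1 - 0.227 = 0.773
R = 18.4551 / 0.773 = 23.87

23.87 m^2


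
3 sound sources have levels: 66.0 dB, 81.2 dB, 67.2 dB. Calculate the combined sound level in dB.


Formula: L_total = 10 * log10( sum(10^(Li/10)) )
  Source 1: 10^(66.0/10) = 3981071.7055
  Source 2: 10^(81.2/10) = 131825673.8556
  Source 3: 10^(67.2/10) = 5248074.6025
Sum of linear values = 141054820.1636
L_total = 10 * log10(141054820.1636) = 81.49

81.49 dB


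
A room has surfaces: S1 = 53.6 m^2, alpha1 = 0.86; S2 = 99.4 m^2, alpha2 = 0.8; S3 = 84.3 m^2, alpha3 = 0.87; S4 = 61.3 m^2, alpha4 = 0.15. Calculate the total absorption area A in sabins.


Given surfaces:
  Surface 1: 53.6 * 0.86 = 46.096
  Surface 2: 99.4 * 0.8 = 79.52
  Surface 3: 84.3 * 0.87 = 73.341
  Surface 4: 61.3 * 0.15 = 9.195
Formula: A = sum(Si * alpha_i)
A = 46.096 + 79.52 + 73.341 + 9.195
A = 208.15

208.15 sabins


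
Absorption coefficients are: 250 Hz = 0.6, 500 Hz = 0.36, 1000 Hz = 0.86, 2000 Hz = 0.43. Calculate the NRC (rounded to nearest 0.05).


Given values:
  a_250 = 0.6, a_500 = 0.36
  a_1000 = 0.86, a_2000 = 0.43
Formula: NRC = (a250 + a500 + a1000 + a2000) / 4
Sum = 0.6 + 0.36 + 0.86 + 0.43 = 2.25
NRC = 2.25 / 4 = 0.5625
Rounded to nearest 0.05: 0.55

0.55


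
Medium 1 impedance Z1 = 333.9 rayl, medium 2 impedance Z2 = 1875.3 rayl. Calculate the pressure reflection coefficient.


Given values:
  Z1 = 333.9 rayl, Z2 = 1875.3 rayl
Formula: R = (Z2 - Z1) / (Z2 + Z1)
Numerator: Z2 - Z1 = 1875.3 - 333.9 = 1541.4
Denominator: Z2 + Z1 = 1875.3 + 333.9 = 2209.2
R = 1541.4 / 2209.2 = 0.6977

0.6977


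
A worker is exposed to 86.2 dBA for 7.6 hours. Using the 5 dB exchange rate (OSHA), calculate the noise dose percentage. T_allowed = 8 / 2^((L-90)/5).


Given values:
  L = 86.2 dBA, T = 7.6 hours
Formula: T_allowed = 8 / 2^((L - 90) / 5)
Compute exponent: (86.2 - 90) / 5 = -0.76
Compute 2^(-0.76) = 0.590496
T_allowed = 8 / 0.590496 = 13.547933 hours
Dose = (T / T_allowed) * 100
Dose = (7.6 / 13.547933) * 100 = 56.1

56.1 %


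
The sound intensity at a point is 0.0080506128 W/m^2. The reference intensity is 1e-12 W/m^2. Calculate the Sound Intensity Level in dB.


Given values:
  I = 0.0080506128 W/m^2
  I_ref = 1e-12 W/m^2
Formula: SIL = 10 * log10(I / I_ref)
Compute ratio: I / I_ref = 8050612800
Compute log10: log10(8050612800) = 9.905829
Multiply: SIL = 10 * 9.905829 = 99.06

99.06 dB


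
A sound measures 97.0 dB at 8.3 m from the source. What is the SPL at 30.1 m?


Given values:
  SPL1 = 97.0 dB, r1 = 8.3 m, r2 = 30.1 m
Formula: SPL2 = SPL1 - 20 * log10(r2 / r1)
Compute ratio: r2 / r1 = 30.1 / 8.3 = 3.6265
Compute log10: log10(3.6265) = 0.559488
Compute drop: 20 * 0.559488 = 11.1898
SPL2 = 97.0 - 11.1898 = 85.81

85.81 dB


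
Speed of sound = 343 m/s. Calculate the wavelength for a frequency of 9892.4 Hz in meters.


Given values:
  c = 343 m/s, f = 9892.4 Hz
Formula: lambda = c / f
lambda = 343 / 9892.4
lambda = 0.0347

0.0347 m


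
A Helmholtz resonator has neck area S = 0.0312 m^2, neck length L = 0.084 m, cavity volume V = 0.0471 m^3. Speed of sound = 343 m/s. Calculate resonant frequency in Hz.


Given values:
  S = 0.0312 m^2, L = 0.084 m, V = 0.0471 m^3, c = 343 m/s
Formula: f = (c / (2*pi)) * sqrt(S / (V * L))
Compute V * L = 0.0471 * 0.084 = 0.0039564
Compute S / (V * L) = 0.0312 / 0.0039564 = 7.886
Compute sqrt(7.886) = 2.808202
Compute c / (2*pi) = 343 / 6.283185 = 54.590148
f = 54.590148 * 2.808202 = 153.3

153.3 Hz


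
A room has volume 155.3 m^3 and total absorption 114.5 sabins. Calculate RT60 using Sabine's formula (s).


Given values:
  V = 155.3 m^3
  A = 114.5 sabins
Formula: RT60 = 0.161 * V / A
Numerator: 0.161 * 155.3 = 25.0033
RT60 = 25.0033 / 114.5 = 0.218

0.218 s


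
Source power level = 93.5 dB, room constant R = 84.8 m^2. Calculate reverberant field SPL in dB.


Given values:
  Lw = 93.5 dB, R = 84.8 m^2
Formula: SPL = Lw + 10 * log10(4 / R)
Compute 4 / R = 4 / 84.8 = 0.04717
Compute 10 * log10(0.04717) = -13.2633
SPL = 93.5 + (-13.2633) = 80.24

80.24 dB


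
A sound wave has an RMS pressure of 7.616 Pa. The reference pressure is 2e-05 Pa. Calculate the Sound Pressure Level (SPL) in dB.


Given values:
  p = 7.616 Pa
  p_ref = 2e-05 Pa
Formula: SPL = 20 * log10(p / p_ref)
Compute ratio: p / p_ref = 7.616 / 2e-05 = 380800
Compute log10: log10(380800) = 5.580697
Multiply: SPL = 20 * 5.580697 = 111.61

111.61 dB


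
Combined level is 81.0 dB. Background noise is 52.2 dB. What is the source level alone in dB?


Given values:
  L_total = 81.0 dB, L_bg = 52.2 dB
Formula: L_source = 10 * log10(10^(L_total/10) - 10^(L_bg/10))
Convert to linear:
  10^(81.0/10) = 125892541.1794
  10^(52.2/10) = 165958.6907
Difference: 125892541.1794 - 165958.6907 = 125726582.4887
L_source = 10 * log10(125726582.4887) = 80.99

80.99 dB


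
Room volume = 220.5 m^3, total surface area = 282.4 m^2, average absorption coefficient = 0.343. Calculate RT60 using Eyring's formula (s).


Given values:
  V = 220.5 m^3, S = 282.4 m^2, alpha = 0.343
Formula: RT60 = 0.161 * V / (-S * ln(1 - alpha))
Compute ln(1 - 0.343) = ln(0.657) = -0.420071
Denominator: -282.4 * -0.420071 = 118.6281
Numerator: 0.161 * 220.5 = 35.5005
RT60 = 35.5005 / 118.6281 = 0.299

0.299 s


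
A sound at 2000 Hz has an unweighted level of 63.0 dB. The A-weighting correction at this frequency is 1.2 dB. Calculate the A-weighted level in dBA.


Given values:
  SPL = 63.0 dB
  A-weighting at 2000 Hz = 1.2 dB
Formula: L_A = SPL + A_weight
L_A = 63.0 + (1.2)
L_A = 64.2

64.2 dBA


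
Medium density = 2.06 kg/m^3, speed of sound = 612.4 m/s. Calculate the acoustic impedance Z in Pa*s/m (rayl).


Given values:
  rho = 2.06 kg/m^3
  c = 612.4 m/s
Formula: Z = rho * c
Z = 2.06 * 612.4
Z = 1261.54

1261.54 rayl


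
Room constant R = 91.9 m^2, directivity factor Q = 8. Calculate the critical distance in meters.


Given values:
  R = 91.9 m^2, Q = 8
Formula: d_c = 0.141 * sqrt(Q * R)
Compute Q * R = 8 * 91.9 = 735.2
Compute sqrt(735.2) = 27.1146
d_c = 0.141 * 27.1146 = 3.823

3.823 m


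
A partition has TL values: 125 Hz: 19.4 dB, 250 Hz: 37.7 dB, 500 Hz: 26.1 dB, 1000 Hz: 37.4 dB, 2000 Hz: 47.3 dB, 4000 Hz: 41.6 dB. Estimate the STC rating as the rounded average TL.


Given TL values at each frequency:
  125 Hz: 19.4 dB
  250 Hz: 37.7 dB
  500 Hz: 26.1 dB
  1000 Hz: 37.4 dB
  2000 Hz: 47.3 dB
  4000 Hz: 41.6 dB
Formula: STC ~ round(average of TL values)
Sum = 19.4 + 37.7 + 26.1 + 37.4 + 47.3 + 41.6 = 209.5
Average = 209.5 / 6 = 34.92
Rounded: 35

35


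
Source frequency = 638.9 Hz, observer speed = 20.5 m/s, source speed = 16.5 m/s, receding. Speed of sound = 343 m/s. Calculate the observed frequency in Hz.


Given values:
  f_s = 638.9 Hz, v_o = 20.5 m/s, v_s = 16.5 m/s
  Direction: receding
Formula: f_o = f_s * (c - v_o) / (c + v_s)
Numerator: c - v_o = 343 - 20.5 = 322.5
Denominator: c + v_s = 343 + 16.5 = 359.5
f_o = 638.9 * 322.5 / 359.5 = 573.14

573.14 Hz


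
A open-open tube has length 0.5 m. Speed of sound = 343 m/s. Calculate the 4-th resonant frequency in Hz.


Given values:
  Tube type: open-open, L = 0.5 m, c = 343 m/s, n = 4
Formula: f_n = n * c / (2 * L)
Compute 2 * L = 2 * 0.5 = 1.0
f = 4 * 343 / 1.0
f = 1372.0

1372.0 Hz


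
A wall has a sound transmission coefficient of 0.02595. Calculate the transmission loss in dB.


Given values:
  tau = 0.02595
Formula: TL = 10 * log10(1 / tau)
Compute 1 / tau = 1 / 0.02595 = 38.5356
Compute log10(38.5356) = 1.585862
TL = 10 * 1.585862 = 15.86

15.86 dB


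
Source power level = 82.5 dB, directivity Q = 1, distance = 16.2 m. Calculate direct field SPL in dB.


Given values:
  Lw = 82.5 dB, Q = 1, r = 16.2 m
Formula: SPL = Lw + 10 * log10(Q / (4 * pi * r^2))
Compute 4 * pi * r^2 = 4 * pi * 16.2^2 = 3297.9183
Compute Q / denom = 1 / 3297.9183 = 0.00030322
Compute 10 * log10(0.00030322) = -35.1824
SPL = 82.5 + (-35.1824) = 47.32

47.32 dB


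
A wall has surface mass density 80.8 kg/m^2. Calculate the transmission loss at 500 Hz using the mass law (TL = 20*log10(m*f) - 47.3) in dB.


Given values:
  m = 80.8 kg/m^2, f = 500 Hz
Formula: TL = 20 * log10(m * f) - 47.3
Compute m * f = 80.8 * 500 = 40400.0
Compute log10(40400.0) = 4.606381
Compute 20 * 4.606381 = 92.1276
TL = 92.1276 - 47.3 = 44.83

44.83 dB


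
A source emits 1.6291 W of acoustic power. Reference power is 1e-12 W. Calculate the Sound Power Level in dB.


Given values:
  W = 1.6291 W
  W_ref = 1e-12 W
Formula: SWL = 10 * log10(W / W_ref)
Compute ratio: W / W_ref = 1629100000000
Compute log10: log10(1629100000000) = 12.211948
Multiply: SWL = 10 * 12.211948 = 122.12

122.12 dB


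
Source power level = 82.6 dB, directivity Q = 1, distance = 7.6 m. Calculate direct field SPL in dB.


Given values:
  Lw = 82.6 dB, Q = 1, r = 7.6 m
Formula: SPL = Lw + 10 * log10(Q / (4 * pi * r^2))
Compute 4 * pi * r^2 = 4 * pi * 7.6^2 = 725.8336
Compute Q / denom = 1 / 725.8336 = 0.00137773
Compute 10 * log10(0.00137773) = -28.6084
SPL = 82.6 + (-28.6084) = 53.99

53.99 dB


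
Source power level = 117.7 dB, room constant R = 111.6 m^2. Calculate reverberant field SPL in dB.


Given values:
  Lw = 117.7 dB, R = 111.6 m^2
Formula: SPL = Lw + 10 * log10(4 / R)
Compute 4 / R = 4 / 111.6 = 0.035842
Compute 10 * log10(0.035842) = -14.4561
SPL = 117.7 + (-14.4561) = 103.24

103.24 dB


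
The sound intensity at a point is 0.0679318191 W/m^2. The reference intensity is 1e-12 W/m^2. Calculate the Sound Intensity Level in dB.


Given values:
  I = 0.0679318191 W/m^2
  I_ref = 1e-12 W/m^2
Formula: SIL = 10 * log10(I / I_ref)
Compute ratio: I / I_ref = 67931819100
Compute log10: log10(67931819100) = 10.832073
Multiply: SIL = 10 * 10.832073 = 108.32

108.32 dB


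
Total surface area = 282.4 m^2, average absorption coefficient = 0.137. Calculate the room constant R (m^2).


Given values:
  S = 282.4 m^2, alpha = 0.137
Formula: R = S * alpha / (1 - alpha)
Numerator: 282.4 * 0.137 = 38.6888
Denominator: 1 - 0.137 = 0.863
R = 38.6888 / 0.863 = 44.83

44.83 m^2


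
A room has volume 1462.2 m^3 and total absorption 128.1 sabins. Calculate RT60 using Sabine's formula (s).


Given values:
  V = 1462.2 m^3
  A = 128.1 sabins
Formula: RT60 = 0.161 * V / A
Numerator: 0.161 * 1462.2 = 235.4142
RT60 = 235.4142 / 128.1 = 1.838

1.838 s


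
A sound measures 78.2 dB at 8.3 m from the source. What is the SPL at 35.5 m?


Given values:
  SPL1 = 78.2 dB, r1 = 8.3 m, r2 = 35.5 m
Formula: SPL2 = SPL1 - 20 * log10(r2 / r1)
Compute ratio: r2 / r1 = 35.5 / 8.3 = 4.2771
Compute log10: log10(4.2771) = 0.631149
Compute drop: 20 * 0.631149 = 12.623
SPL2 = 78.2 - 12.623 = 65.58

65.58 dB


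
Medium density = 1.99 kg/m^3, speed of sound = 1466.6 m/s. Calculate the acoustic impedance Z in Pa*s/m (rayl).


Given values:
  rho = 1.99 kg/m^3
  c = 1466.6 m/s
Formula: Z = rho * c
Z = 1.99 * 1466.6
Z = 2918.53

2918.53 rayl


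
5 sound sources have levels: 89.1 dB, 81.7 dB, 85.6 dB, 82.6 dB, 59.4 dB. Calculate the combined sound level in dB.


Formula: L_total = 10 * log10( sum(10^(Li/10)) )
  Source 1: 10^(89.1/10) = 812830516.1641
  Source 2: 10^(81.7/10) = 147910838.8168
  Source 3: 10^(85.6/10) = 363078054.7701
  Source 4: 10^(82.6/10) = 181970085.861
  Source 5: 10^(59.4/10) = 870963.59
Sum of linear values = 1506660459.202
L_total = 10 * log10(1506660459.202) = 91.78

91.78 dB


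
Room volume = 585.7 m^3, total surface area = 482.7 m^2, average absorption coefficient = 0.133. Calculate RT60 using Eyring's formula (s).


Given values:
  V = 585.7 m^3, S = 482.7 m^2, alpha = 0.133
Formula: RT60 = 0.161 * V / (-S * ln(1 - alpha))
Compute ln(1 - 0.133) = ln(0.867) = -0.142716
Denominator: -482.7 * -0.142716 = 68.889
Numerator: 0.161 * 585.7 = 94.2977
RT60 = 94.2977 / 68.889 = 1.369

1.369 s


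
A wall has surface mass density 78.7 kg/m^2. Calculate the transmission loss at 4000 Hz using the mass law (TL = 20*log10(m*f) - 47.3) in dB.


Given values:
  m = 78.7 kg/m^2, f = 4000 Hz
Formula: TL = 20 * log10(m * f) - 47.3
Compute m * f = 78.7 * 4000 = 314800.0
Compute log10(314800.0) = 5.498035
Compute 20 * 5.498035 = 109.9607
TL = 109.9607 - 47.3 = 62.66

62.66 dB


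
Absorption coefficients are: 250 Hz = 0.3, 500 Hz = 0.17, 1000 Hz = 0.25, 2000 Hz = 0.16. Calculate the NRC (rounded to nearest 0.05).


Given values:
  a_250 = 0.3, a_500 = 0.17
  a_1000 = 0.25, a_2000 = 0.16
Formula: NRC = (a250 + a500 + a1000 + a2000) / 4
Sum = 0.3 + 0.17 + 0.25 + 0.16 = 0.88
NRC = 0.88 / 4 = 0.22
Rounded to nearest 0.05: 0.2

0.2


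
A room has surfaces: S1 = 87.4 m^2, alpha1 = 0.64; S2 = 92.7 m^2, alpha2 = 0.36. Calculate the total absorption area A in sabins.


Given surfaces:
  Surface 1: 87.4 * 0.64 = 55.936
  Surface 2: 92.7 * 0.36 = 33.372
Formula: A = sum(Si * alpha_i)
A = 55.936 + 33.372
A = 89.31

89.31 sabins


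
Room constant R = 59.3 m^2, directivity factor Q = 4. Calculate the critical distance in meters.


Given values:
  R = 59.3 m^2, Q = 4
Formula: d_c = 0.141 * sqrt(Q * R)
Compute Q * R = 4 * 59.3 = 237.2
Compute sqrt(237.2) = 15.4013
d_c = 0.141 * 15.4013 = 2.172

2.172 m


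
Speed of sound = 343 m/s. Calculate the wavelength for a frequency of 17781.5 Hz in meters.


Given values:
  c = 343 m/s, f = 17781.5 Hz
Formula: lambda = c / f
lambda = 343 / 17781.5
lambda = 0.0193

0.0193 m


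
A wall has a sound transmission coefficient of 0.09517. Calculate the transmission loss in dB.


Given values:
  tau = 0.09517
Formula: TL = 10 * log10(1 / tau)
Compute 1 / tau = 1 / 0.09517 = 10.5075
Compute log10(10.5075) = 1.021499
TL = 10 * 1.021499 = 10.21

10.21 dB


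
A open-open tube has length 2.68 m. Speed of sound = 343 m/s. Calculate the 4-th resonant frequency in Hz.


Given values:
  Tube type: open-open, L = 2.68 m, c = 343 m/s, n = 4
Formula: f_n = n * c / (2 * L)
Compute 2 * L = 2 * 2.68 = 5.36
f = 4 * 343 / 5.36
f = 255.97

255.97 Hz


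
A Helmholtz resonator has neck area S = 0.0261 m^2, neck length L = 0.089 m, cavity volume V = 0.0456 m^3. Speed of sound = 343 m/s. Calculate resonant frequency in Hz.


Given values:
  S = 0.0261 m^2, L = 0.089 m, V = 0.0456 m^3, c = 343 m/s
Formula: f = (c / (2*pi)) * sqrt(S / (V * L))
Compute V * L = 0.0456 * 0.089 = 0.0040584
Compute S / (V * L) = 0.0261 / 0.0040584 = 6.4311
Compute sqrt(6.4311) = 2.535961
Compute c / (2*pi) = 343 / 6.283185 = 54.590148
f = 54.590148 * 2.535961 = 138.44

138.44 Hz
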